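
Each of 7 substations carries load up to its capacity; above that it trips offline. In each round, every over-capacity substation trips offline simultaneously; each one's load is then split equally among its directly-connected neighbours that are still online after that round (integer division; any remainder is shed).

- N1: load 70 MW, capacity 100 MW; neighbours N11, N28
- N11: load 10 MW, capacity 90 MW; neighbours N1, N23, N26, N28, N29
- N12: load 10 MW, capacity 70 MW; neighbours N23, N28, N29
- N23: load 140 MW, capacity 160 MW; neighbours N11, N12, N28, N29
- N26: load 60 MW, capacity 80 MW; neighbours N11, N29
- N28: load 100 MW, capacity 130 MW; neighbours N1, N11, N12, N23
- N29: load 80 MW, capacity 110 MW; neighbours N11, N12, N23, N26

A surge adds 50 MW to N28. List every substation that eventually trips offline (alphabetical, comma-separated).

Round 1 — N28 at 150 > 130. N28 trips offline.
  N28 sheds 150 MW to N1, N11, N12, N23: 37 each (2 lost).
    N1: 70+37 = 107 > 100
    N11: 10+37 = 47 ≤ 90
    N12: 10+37 = 47 ≤ 70
    N23: 140+37 = 177 > 160
Round 2 — N1, N23 trip offline.
  N1 sheds 107 MW to N11: 107 each.
    N11: 47+107 = 154 > 90
  N23 sheds 177 MW to N11, N12, N29: 59 each.
    N11: 154+59 = 213 > 90
    N12: 47+59 = 106 > 70
    N29: 80+59 = 139 > 110
Round 3 — N11, N12, N29 trip offline.
  N11 sheds 213 MW to N26: 213 each.
    N26: 60+213 = 273 > 80
  N12 sheds 106 MW: no online neighbours, lost.
  N29 sheds 139 MW to N26: 139 each.
    N26: 273+139 = 412 > 80
Round 4 — N26 trips offline.
  N26 sheds 412 MW: no online neighbours, lost.
No further trips.

N1, N11, N12, N23, N26, N28, N29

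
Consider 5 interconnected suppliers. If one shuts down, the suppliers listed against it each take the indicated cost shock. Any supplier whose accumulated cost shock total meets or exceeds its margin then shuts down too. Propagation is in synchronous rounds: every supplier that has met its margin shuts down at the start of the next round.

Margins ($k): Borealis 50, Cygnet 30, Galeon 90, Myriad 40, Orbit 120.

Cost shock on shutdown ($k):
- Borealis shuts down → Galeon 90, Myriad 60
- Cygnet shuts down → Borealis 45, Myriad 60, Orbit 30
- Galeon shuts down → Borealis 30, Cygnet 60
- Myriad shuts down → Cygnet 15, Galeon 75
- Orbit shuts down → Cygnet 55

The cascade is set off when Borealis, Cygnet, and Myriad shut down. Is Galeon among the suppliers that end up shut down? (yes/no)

Round 1 — Borealis, Cygnet, Myriad shut down (initial).
  Galeon: +90+75 → 165 ≥ 90
  Orbit: +30 → 30 < 120
Round 2 — Galeon shuts down.
No further shutdowns.

yes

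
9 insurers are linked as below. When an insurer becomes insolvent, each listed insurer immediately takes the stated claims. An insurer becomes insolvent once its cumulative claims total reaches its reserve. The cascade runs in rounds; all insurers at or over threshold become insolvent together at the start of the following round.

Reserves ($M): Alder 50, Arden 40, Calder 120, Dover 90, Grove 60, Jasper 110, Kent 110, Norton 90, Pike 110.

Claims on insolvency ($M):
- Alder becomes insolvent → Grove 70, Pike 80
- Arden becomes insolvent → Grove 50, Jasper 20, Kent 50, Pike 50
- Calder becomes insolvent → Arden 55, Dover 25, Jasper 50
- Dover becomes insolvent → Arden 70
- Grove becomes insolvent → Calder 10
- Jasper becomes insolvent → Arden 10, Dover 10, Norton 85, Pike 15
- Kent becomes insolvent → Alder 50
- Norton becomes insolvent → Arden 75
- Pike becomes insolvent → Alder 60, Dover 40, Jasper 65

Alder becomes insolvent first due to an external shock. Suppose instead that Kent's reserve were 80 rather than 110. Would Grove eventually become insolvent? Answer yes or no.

With Kent's reserve at 80:
Round 1 — Alder becomes insolvent (initial).
  Grove: +70 → 70 ≥ 60
  Pike: +80 → 80 < 110
Round 2 — Grove becomes insolvent.
  Calder: +10 → 10 < 120
No further insolvencies.

yes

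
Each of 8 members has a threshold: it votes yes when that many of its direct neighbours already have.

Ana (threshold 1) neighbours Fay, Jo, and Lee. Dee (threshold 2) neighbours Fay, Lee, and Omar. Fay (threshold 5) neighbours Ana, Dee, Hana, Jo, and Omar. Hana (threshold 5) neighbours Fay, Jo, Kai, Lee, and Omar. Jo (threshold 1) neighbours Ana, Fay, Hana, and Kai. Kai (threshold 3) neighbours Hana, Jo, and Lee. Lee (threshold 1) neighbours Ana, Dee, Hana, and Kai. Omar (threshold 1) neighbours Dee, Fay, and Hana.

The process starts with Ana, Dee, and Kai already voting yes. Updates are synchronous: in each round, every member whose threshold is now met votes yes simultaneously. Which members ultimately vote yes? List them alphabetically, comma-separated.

Ana, Dee, Jo, Kai, Lee, Omar

Round 1 — Ana, Dee, Kai vote yes (initial).
Round 2 — checking thresholds:
  Fay: 2 of 5 neighbours < 5, holds.
  Hana: 1 of 5 neighbours < 5, holds.
  Jo: 2 of 4 neighbours ≥ 1, votes yes.
  Lee: 3 of 4 neighbours ≥ 1, votes yes.
  Omar: 1 of 3 neighbours ≥ 1, votes yes.
Round 3 — no new yes votes; cascade stops.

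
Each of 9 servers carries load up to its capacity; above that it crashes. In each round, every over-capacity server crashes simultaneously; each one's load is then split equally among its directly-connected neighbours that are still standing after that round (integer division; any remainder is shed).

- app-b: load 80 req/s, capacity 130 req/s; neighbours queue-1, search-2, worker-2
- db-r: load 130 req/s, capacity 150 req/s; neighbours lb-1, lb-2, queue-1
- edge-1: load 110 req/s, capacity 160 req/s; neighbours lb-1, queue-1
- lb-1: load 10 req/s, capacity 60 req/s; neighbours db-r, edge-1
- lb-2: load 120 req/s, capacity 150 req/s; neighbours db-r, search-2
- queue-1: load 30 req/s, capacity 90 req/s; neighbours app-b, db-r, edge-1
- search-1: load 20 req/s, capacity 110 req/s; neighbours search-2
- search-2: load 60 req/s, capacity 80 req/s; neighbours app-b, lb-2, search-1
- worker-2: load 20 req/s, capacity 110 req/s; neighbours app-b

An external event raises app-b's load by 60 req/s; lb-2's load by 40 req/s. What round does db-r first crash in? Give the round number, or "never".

2

Round 1 — app-b at 140 > 130; lb-2 at 160 > 150. app-b, lb-2 crash.
  app-b sheds 140 req/s to queue-1, search-2, worker-2: 46 each (2 lost).
    queue-1: 30+46 = 76 ≤ 90
    search-2: 60+46 = 106 > 80
    worker-2: 20+46 = 66 ≤ 110
  lb-2 sheds 160 req/s to db-r, search-2: 80 each.
    db-r: 130+80 = 210 > 150
    search-2: 106+80 = 186 > 80
Round 2 — db-r, search-2 crash.
  db-r sheds 210 req/s to lb-1, queue-1: 105 each.
    lb-1: 10+105 = 115 > 60
    queue-1: 76+105 = 181 > 90
  search-2 sheds 186 req/s to search-1: 186 each.
    search-1: 20+186 = 206 > 110
Round 3 — lb-1, queue-1, search-1 crash.
  lb-1 sheds 115 req/s to edge-1: 115 each.
    edge-1: 110+115 = 225 > 160
  queue-1 sheds 181 req/s to edge-1: 181 each.
    edge-1: 225+181 = 406 > 160
  search-1 sheds 206 req/s: no online neighbours, lost.
Round 4 — edge-1 crashes.
  edge-1 sheds 406 req/s: no online neighbours, lost.
No further crashes.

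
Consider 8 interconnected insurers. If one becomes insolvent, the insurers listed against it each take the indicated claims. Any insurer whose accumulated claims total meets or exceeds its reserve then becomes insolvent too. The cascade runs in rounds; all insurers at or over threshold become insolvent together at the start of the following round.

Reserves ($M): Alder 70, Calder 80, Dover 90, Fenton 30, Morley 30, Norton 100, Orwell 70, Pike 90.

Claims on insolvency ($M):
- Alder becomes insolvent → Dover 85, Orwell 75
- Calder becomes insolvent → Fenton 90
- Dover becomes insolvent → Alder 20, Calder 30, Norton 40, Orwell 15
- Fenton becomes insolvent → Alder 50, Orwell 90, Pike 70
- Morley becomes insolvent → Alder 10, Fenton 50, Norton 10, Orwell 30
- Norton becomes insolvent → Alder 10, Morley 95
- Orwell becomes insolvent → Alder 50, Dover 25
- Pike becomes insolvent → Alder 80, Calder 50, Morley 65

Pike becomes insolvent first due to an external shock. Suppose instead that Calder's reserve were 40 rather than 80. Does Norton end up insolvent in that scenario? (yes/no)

no

With Calder's reserve at 40:
Round 1 — Pike becomes insolvent (initial).
  Alder: +80 → 80 ≥ 70
  Calder: +50 → 50 ≥ 40
  Morley: +65 → 65 ≥ 30
Round 2 — Alder, Calder, Morley become insolvent.
  Dover: +85 → 85 < 90
  Fenton: +90+50 → 140 ≥ 30
  Norton: +10 → 10 < 100
  Orwell: +75+30 → 105 ≥ 70
Round 3 — Fenton, Orwell become insolvent.
  Dover: +25 → 110 ≥ 90
Round 4 — Dover becomes insolvent.
  Norton: +40 → 50 < 100
No further insolvencies.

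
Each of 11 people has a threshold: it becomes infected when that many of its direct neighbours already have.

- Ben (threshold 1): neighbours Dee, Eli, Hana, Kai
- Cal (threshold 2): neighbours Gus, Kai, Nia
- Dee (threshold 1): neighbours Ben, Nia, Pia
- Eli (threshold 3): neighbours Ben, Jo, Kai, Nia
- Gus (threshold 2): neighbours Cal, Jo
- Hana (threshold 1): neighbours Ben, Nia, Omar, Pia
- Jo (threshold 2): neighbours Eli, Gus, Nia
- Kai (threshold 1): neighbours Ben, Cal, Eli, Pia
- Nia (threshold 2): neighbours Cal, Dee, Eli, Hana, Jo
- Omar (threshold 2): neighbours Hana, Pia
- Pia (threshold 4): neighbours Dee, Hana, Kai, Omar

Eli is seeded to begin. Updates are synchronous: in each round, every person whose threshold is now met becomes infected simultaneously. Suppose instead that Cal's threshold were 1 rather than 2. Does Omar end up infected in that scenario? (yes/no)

With Cal's threshold at 1:
Round 1 — Eli becomes infected (initial).
Round 2 — checking thresholds:
  Ben: 1 of 4 neighbours ≥ 1, becomes infected.
  Jo: 1 of 3 neighbours < 2, not yet.
  Kai: 1 of 4 neighbours ≥ 1, becomes infected.
  Nia: 1 of 5 neighbours < 2, not yet.
Round 3 — checking thresholds:
  Cal: 1 of 3 neighbours ≥ 1, becomes infected.
  Dee: 1 of 3 neighbours ≥ 1, becomes infected.
  Hana: 1 of 4 neighbours ≥ 1, becomes infected.
  Jo: 1 of 3 neighbours < 2, not yet.
  Nia: 1 of 5 neighbours < 2, not yet.
  Pia: 1 of 4 neighbours < 4, not yet.
Round 4 — checking thresholds:
  Gus: 1 of 2 neighbours < 2, not yet.
  Jo: 1 of 3 neighbours < 2, not yet.
  Nia: 4 of 5 neighbours ≥ 2, becomes infected.
  Omar: 1 of 2 neighbours < 2, not yet.
  Pia: 3 of 4 neighbours < 4, not yet.
Round 5 — checking thresholds:
  Gus: 1 of 2 neighbours < 2, not yet.
  Jo: 2 of 3 neighbours ≥ 2, becomes infected.
  Omar: 1 of 2 neighbours < 2, not yet.
  Pia: 3 of 4 neighbours < 4, not yet.
Round 6 — checking thresholds:
  Gus: 2 of 2 neighbours ≥ 2, becomes infected.
  Omar: 1 of 2 neighbours < 2, not yet.
  Pia: 3 of 4 neighbours < 4, not yet.
Round 7 — no new infections; cascade stops.

no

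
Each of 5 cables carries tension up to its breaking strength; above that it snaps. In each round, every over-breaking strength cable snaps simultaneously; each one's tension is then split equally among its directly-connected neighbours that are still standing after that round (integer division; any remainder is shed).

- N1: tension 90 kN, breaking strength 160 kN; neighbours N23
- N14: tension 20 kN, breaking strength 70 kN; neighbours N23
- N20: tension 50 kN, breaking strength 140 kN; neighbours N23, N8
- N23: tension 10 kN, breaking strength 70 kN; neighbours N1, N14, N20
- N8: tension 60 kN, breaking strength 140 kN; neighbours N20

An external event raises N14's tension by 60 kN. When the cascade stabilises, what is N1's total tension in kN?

135

Round 1 — N14 at 80 > 70. N14 snaps.
  N14 sheds 80 kN to N23: 80 each.
    N23: 10+80 = 90 > 70
Round 2 — N23 snaps.
  N23 sheds 90 kN to N1, N20: 45 each.
    N1: 90+45 = 135 ≤ 160
    N20: 50+45 = 95 ≤ 140
No further breaks.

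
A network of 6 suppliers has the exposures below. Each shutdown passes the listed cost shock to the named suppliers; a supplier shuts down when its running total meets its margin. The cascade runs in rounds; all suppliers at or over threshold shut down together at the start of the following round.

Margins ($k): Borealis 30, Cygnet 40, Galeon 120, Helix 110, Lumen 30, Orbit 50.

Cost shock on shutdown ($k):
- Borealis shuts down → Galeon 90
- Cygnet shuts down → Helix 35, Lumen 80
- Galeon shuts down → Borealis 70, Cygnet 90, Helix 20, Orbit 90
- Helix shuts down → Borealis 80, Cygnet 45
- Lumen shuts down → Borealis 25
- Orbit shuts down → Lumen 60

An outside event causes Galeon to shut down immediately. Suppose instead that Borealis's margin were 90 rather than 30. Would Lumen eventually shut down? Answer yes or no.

With Borealis's margin at 90:
Round 1 — Galeon shuts down (initial).
  Borealis: +70 → 70 < 90
  Cygnet: +90 → 90 ≥ 40
  Helix: +20 → 20 < 110
  Orbit: +90 → 90 ≥ 50
Round 2 — Cygnet, Orbit shut down.
  Helix: +35 → 55 < 110
  Lumen: +80+60 → 140 ≥ 30
Round 3 — Lumen shuts down.
  Borealis: +25 → 95 ≥ 90
Round 4 — Borealis shuts down.
No further shutdowns.

yes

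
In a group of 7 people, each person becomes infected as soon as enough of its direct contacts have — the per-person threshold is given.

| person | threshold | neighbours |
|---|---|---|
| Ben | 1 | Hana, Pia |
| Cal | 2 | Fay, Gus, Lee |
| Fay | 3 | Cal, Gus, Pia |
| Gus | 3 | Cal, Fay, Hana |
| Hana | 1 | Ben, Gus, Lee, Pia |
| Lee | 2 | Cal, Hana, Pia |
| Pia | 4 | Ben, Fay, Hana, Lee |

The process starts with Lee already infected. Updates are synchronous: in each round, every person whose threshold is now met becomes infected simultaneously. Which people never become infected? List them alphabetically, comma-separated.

Cal, Fay, Gus, Pia

Round 1 — Lee becomes infected (initial).
Round 2 — checking thresholds:
  Cal: 1 of 3 neighbours < 2, below threshold.
  Hana: 1 of 4 neighbours ≥ 1, becomes infected.
  Pia: 1 of 4 neighbours < 4, below threshold.
Round 3 — checking thresholds:
  Ben: 1 of 2 neighbours ≥ 1, becomes infected.
  Cal: 1 of 3 neighbours < 2, below threshold.
  Gus: 1 of 3 neighbours < 3, below threshold.
  Pia: 2 of 4 neighbours < 4, below threshold.
Round 4 — no new infections; cascade stops.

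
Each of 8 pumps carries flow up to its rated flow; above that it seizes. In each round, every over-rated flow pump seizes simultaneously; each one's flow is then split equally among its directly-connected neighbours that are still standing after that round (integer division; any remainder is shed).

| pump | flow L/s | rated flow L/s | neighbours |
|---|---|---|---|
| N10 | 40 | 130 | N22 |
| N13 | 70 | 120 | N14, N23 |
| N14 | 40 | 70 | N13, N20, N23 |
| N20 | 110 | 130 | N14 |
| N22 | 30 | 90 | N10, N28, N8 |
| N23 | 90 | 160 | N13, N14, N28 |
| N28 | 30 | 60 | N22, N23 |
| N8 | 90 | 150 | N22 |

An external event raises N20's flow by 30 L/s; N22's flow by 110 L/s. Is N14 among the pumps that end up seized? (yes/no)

yes

Round 1 — N20 at 140 > 130; N22 at 140 > 90. N20, N22 seize.
  N20 sheds 140 L/s to N14: 140 each.
    N14: 40+140 = 180 > 70
  N22 sheds 140 L/s to N10, N28, N8: 46 each (2 lost).
    N10: 40+46 = 86 ≤ 130
    N28: 30+46 = 76 > 60
    N8: 90+46 = 136 ≤ 150
Round 2 — N14, N28 seize.
  N14 sheds 180 L/s to N13, N23: 90 each.
    N13: 70+90 = 160 > 120
    N23: 90+90 = 180 > 160
  N28 sheds 76 L/s to N23: 76 each.
    N23: 180+76 = 256 > 160
Round 3 — N13, N23 seize.
  N13 sheds 160 L/s: no online neighbours, lost.
  N23 sheds 256 L/s: no online neighbours, lost.
No further seizures.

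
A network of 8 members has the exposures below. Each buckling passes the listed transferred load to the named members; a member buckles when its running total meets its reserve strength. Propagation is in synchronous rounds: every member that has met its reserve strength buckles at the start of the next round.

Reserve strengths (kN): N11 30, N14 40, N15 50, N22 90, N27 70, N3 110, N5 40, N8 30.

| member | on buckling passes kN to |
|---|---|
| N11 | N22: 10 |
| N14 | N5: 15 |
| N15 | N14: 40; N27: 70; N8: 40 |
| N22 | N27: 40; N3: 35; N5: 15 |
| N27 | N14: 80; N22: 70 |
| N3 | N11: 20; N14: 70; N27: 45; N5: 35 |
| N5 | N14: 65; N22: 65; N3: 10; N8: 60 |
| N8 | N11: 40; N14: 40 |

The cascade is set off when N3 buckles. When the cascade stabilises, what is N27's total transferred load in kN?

Round 1 — N3 buckles (initial).
  N11: +20 → 20 < 30
  N14: +70 → 70 ≥ 40
  N27: +45 → 45 < 70
  N5: +35 → 35 < 40
Round 2 — N14 buckles.
  N5: +15 → 50 ≥ 40
Round 3 — N5 buckles.
  N22: +65 → 65 < 90
  N8: +60 → 60 ≥ 30
Round 4 — N8 buckles.
  N11: +40 → 60 ≥ 30
Round 5 — N11 buckles.
  N22: +10 → 75 < 90
No further bucklings.

45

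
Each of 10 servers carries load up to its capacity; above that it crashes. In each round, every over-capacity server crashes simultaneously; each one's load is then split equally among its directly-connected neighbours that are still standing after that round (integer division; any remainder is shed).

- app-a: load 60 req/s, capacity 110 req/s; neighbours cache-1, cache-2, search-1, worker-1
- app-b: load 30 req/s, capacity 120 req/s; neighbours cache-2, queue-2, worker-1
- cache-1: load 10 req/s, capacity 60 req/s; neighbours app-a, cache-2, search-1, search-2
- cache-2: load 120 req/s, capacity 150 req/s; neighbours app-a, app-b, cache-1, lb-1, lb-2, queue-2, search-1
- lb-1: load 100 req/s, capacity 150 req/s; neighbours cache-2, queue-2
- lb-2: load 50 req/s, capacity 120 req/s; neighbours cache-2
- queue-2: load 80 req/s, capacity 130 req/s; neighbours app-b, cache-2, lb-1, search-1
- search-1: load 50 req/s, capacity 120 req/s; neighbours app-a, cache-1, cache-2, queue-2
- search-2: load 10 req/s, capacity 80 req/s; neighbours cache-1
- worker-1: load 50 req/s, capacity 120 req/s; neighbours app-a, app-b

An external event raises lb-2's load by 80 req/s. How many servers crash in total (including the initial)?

Round 1 — lb-2 at 130 > 120. lb-2 crashes.
  lb-2 sheds 130 req/s to cache-2: 130 each.
    cache-2: 120+130 = 250 > 150
Round 2 — cache-2 crashes.
  cache-2 sheds 250 req/s to app-a, app-b, cache-1, lb-1, queue-2, search-1: 41 each (4 lost).
    app-a: 60+41 = 101 ≤ 110
    app-b: 30+41 = 71 ≤ 120
    cache-1: 10+41 = 51 ≤ 60
    lb-1: 100+41 = 141 ≤ 150
    queue-2: 80+41 = 121 ≤ 130
    search-1: 50+41 = 91 ≤ 120
No further crashes.

2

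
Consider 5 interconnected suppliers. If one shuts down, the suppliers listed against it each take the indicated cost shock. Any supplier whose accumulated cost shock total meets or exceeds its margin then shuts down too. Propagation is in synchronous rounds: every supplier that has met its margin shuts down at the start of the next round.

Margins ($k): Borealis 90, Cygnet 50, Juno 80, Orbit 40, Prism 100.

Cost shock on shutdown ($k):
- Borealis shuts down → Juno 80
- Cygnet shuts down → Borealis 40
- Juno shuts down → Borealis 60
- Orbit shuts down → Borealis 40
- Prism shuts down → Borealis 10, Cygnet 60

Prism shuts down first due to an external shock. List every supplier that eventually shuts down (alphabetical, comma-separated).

Cygnet, Prism

Round 1 — Prism shuts down (initial).
  Borealis: +10 → 10 < 90
  Cygnet: +60 → 60 ≥ 50
Round 2 — Cygnet shuts down.
  Borealis: +40 → 50 < 90
No further shutdowns.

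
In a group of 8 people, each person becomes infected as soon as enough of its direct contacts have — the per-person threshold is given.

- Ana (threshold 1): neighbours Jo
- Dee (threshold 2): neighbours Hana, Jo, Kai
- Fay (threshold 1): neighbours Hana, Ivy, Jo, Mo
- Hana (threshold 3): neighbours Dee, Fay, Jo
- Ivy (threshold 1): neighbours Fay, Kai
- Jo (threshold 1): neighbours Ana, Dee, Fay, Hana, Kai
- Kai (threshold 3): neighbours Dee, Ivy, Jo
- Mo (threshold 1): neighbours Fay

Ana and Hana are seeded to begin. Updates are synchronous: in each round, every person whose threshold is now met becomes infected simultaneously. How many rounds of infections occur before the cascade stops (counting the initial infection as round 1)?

Round 1 — Ana, Hana become infected (initial).
Round 2 — checking thresholds:
  Dee: 1 of 3 neighbours < 2, below threshold.
  Fay: 1 of 4 neighbours ≥ 1, becomes infected.
  Jo: 2 of 5 neighbours ≥ 1, becomes infected.
Round 3 — checking thresholds:
  Dee: 2 of 3 neighbours ≥ 2, becomes infected.
  Ivy: 1 of 2 neighbours ≥ 1, becomes infected.
  Kai: 1 of 3 neighbours < 3, below threshold.
  Mo: 1 of 1 neighbours ≥ 1, becomes infected.
Round 4 — checking thresholds:
  Kai: 3 of 3 neighbours ≥ 3, becomes infected.
Round 5 — no new infections; cascade stops.

4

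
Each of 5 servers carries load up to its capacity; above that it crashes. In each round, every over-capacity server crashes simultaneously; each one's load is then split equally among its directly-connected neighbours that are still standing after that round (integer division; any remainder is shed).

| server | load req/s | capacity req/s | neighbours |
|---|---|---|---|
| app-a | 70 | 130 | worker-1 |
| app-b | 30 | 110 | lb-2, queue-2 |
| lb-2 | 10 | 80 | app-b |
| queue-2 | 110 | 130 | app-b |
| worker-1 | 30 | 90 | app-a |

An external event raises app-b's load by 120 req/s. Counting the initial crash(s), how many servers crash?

3

Round 1 — app-b at 150 > 110. app-b crashes.
  app-b sheds 150 req/s to lb-2, queue-2: 75 each.
    lb-2: 10+75 = 85 > 80
    queue-2: 110+75 = 185 > 130
Round 2 — lb-2, queue-2 crash.
  lb-2 sheds 85 req/s: no online neighbours, lost.
  queue-2 sheds 185 req/s: no online neighbours, lost.
No further crashes.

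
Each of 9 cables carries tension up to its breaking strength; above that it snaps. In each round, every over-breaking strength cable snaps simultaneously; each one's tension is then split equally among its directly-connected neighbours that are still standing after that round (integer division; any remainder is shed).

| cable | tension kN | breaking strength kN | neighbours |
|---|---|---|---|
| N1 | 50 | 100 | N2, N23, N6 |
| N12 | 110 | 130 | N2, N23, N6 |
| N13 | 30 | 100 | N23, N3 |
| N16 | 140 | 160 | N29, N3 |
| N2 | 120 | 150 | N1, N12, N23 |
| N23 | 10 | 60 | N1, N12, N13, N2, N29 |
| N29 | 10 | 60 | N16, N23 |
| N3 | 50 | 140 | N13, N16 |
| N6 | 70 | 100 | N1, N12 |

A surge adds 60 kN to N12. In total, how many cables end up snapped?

5

Round 1 — N12 at 170 > 130. N12 snaps.
  N12 sheds 170 kN to N2, N23, N6: 56 each (2 lost).
    N2: 120+56 = 176 > 150
    N23: 10+56 = 66 > 60
    N6: 70+56 = 126 > 100
Round 2 — N2, N23, N6 snap.
  N2 sheds 176 kN to N1: 176 each.
    N1: 50+176 = 226 > 100
  N23 sheds 66 kN to N1, N13, N29: 22 each.
    N1: 226+22 = 248 > 100
    N13: 30+22 = 52 ≤ 100
    N29: 10+22 = 32 ≤ 60
  N6 sheds 126 kN to N1: 126 each.
    N1: 248+126 = 374 > 100
Round 3 — N1 snaps.
  N1 sheds 374 kN: no online neighbours, lost.
No further breaks.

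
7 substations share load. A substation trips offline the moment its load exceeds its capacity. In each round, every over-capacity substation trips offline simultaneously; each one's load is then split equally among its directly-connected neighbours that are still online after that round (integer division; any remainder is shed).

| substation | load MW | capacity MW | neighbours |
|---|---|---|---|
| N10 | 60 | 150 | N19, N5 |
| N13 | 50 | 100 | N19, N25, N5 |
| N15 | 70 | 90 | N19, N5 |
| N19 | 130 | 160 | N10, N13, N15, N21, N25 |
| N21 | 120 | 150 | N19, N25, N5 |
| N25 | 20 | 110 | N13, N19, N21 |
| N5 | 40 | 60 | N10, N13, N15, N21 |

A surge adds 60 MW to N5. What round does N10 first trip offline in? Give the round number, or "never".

never

Round 1 — N5 at 100 > 60. N5 trips offline.
  N5 sheds 100 MW to N10, N13, N15, N21: 25 each.
    N10: 60+25 = 85 ≤ 150
    N13: 50+25 = 75 ≤ 100
    N15: 70+25 = 95 > 90
    N21: 120+25 = 145 ≤ 150
Round 2 — N15 trips offline.
  N15 sheds 95 MW to N19: 95 each.
    N19: 130+95 = 225 > 160
Round 3 — N19 trips offline.
  N19 sheds 225 MW to N10, N13, N21, N25: 56 each (1 lost).
    N10: 85+56 = 141 ≤ 150
    N13: 75+56 = 131 > 100
    N21: 145+56 = 201 > 150
    N25: 20+56 = 76 ≤ 110
Round 4 — N13, N21 trip offline.
  N13 sheds 131 MW to N25: 131 each.
    N25: 76+131 = 207 > 110
  N21 sheds 201 MW to N25: 201 each.
    N25: 207+201 = 408 > 110
Round 5 — N25 trips offline.
  N25 sheds 408 MW: no online neighbours, lost.
No further trips.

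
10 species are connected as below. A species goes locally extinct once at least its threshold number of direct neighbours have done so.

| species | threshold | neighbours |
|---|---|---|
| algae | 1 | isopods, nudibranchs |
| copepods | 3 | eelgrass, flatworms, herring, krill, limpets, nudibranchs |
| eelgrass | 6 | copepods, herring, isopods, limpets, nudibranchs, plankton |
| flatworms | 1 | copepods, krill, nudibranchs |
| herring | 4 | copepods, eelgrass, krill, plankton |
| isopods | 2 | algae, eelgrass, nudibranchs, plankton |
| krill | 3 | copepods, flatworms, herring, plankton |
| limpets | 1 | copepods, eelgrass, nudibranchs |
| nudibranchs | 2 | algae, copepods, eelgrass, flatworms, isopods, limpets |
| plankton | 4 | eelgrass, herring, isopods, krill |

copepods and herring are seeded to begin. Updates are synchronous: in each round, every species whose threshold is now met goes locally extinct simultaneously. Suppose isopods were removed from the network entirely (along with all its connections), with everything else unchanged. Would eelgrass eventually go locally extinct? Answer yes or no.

With isopods removed:
Round 1 — copepods, herring go locally extinct (initial).
Round 2 — checking thresholds:
  eelgrass: 2 of 5 neighbours < 6, below threshold.
  flatworms: 1 of 3 neighbours ≥ 1, goes locally extinct.
  krill: 2 of 4 neighbours < 3, below threshold.
  limpets: 1 of 3 neighbours ≥ 1, goes locally extinct.
  nudibranchs: 1 of 5 neighbours < 2, below threshold.
  plankton: 1 of 3 neighbours < 4, below threshold.
Round 3 — checking thresholds:
  eelgrass: 3 of 5 neighbours < 6, below threshold.
  krill: 3 of 4 neighbours ≥ 3, goes locally extinct.
  nudibranchs: 3 of 5 neighbours ≥ 2, goes locally extinct.
  plankton: 1 of 3 neighbours < 4, below threshold.
Round 4 — checking thresholds:
  algae: 1 of 1 neighbours ≥ 1, goes locally extinct.
  eelgrass: 4 of 5 neighbours < 6, below threshold.
  plankton: 2 of 3 neighbours < 4, below threshold.
Round 5 — no new extinctions; cascade stops.

no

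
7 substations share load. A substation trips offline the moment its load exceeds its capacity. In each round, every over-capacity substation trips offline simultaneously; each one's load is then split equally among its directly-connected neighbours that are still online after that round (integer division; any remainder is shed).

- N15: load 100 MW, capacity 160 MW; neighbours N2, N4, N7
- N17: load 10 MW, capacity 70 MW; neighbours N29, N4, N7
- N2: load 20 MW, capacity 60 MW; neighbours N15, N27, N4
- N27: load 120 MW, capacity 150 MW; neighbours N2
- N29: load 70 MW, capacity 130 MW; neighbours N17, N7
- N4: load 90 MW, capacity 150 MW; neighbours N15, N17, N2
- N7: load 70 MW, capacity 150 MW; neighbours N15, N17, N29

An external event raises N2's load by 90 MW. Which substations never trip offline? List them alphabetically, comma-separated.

Round 1 — N2 at 110 > 60. N2 trips offline.
  N2 sheds 110 MW to N15, N27, N4: 36 each (2 lost).
    N15: 100+36 = 136 ≤ 160
    N27: 120+36 = 156 > 150
    N4: 90+36 = 126 ≤ 150
Round 2 — N27 trips offline.
  N27 sheds 156 MW: no online neighbours, lost.
No further trips.

N15, N17, N29, N4, N7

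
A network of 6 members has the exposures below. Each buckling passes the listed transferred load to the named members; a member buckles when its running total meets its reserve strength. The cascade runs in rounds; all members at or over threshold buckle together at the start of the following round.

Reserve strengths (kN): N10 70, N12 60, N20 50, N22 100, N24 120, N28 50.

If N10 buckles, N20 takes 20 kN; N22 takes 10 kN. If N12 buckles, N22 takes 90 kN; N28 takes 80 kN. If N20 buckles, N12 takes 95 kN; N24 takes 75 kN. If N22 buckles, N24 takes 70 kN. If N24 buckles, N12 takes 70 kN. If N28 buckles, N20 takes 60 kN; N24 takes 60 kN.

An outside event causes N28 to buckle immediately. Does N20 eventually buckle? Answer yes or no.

yes

Round 1 — N28 buckles (initial).
  N20: +60 → 60 ≥ 50
  N24: +60 → 60 < 120
Round 2 — N20 buckles.
  N12: +95 → 95 ≥ 60
  N24: +75 → 135 ≥ 120
Round 3 — N12, N24 buckle.
  N22: +90 → 90 < 100
No further bucklings.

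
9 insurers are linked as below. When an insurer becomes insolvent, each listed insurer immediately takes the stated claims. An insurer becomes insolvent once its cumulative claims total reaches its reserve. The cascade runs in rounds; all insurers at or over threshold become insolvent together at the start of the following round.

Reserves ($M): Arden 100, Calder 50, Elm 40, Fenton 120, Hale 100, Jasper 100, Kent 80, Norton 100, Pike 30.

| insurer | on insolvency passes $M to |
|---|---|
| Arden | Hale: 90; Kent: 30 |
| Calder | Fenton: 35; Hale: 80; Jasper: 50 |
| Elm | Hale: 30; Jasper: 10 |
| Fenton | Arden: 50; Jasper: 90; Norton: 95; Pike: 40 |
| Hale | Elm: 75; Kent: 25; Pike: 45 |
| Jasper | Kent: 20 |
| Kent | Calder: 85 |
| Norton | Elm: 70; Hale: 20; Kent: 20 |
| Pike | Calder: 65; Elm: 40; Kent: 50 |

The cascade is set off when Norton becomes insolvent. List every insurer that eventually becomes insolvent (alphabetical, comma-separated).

Round 1 — Norton becomes insolvent (initial).
  Elm: +70 → 70 ≥ 40
  Hale: +20 → 20 < 100
  Kent: +20 → 20 < 80
Round 2 — Elm becomes insolvent.
  Hale: +30 → 50 < 100
  Jasper: +10 → 10 < 100
No further insolvencies.

Elm, Norton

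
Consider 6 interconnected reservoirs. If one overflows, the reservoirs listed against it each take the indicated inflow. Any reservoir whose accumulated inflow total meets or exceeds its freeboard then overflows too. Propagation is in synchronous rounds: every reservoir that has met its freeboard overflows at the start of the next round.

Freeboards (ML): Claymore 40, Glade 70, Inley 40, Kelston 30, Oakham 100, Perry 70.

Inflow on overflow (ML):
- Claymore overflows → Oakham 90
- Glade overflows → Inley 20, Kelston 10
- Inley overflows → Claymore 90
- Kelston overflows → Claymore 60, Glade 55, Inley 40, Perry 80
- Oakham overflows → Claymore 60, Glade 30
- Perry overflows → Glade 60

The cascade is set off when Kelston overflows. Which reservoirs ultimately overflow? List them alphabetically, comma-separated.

Round 1 — Kelston overflows (initial).
  Claymore: +60 → 60 ≥ 40
  Glade: +55 → 55 < 70
  Inley: +40 → 40 ≥ 40
  Perry: +80 → 80 ≥ 70
Round 2 — Claymore, Inley, Perry overflow.
  Glade: +60 → 115 ≥ 70
  Oakham: +90 → 90 < 100
Round 3 — Glade overflows.
No further overflows.

Claymore, Glade, Inley, Kelston, Perry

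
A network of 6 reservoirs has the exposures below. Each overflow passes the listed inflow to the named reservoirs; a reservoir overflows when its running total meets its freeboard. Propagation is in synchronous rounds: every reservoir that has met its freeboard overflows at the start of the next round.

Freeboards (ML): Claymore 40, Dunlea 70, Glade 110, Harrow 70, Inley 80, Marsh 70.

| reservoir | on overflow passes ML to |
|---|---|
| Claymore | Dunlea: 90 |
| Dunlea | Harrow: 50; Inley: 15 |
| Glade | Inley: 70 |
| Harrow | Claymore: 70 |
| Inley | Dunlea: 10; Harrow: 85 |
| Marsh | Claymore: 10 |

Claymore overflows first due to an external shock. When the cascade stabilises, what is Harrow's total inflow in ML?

50

Round 1 — Claymore overflows (initial).
  Dunlea: +90 → 90 ≥ 70
Round 2 — Dunlea overflows.
  Harrow: +50 → 50 < 70
  Inley: +15 → 15 < 80
No further overflows.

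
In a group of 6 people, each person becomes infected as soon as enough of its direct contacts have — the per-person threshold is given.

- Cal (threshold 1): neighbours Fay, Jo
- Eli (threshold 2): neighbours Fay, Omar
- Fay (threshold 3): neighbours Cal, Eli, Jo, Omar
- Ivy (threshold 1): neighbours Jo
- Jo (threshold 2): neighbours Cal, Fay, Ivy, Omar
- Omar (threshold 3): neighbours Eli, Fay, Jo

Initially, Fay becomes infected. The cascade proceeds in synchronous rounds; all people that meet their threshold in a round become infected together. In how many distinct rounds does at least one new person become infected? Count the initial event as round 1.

4

Round 1 — Fay becomes infected (initial).
Round 2 — checking thresholds:
  Cal: 1 of 2 neighbours ≥ 1, becomes infected.
  Eli: 1 of 2 neighbours < 2, holds.
  Jo: 1 of 4 neighbours < 2, holds.
  Omar: 1 of 3 neighbours < 3, holds.
Round 3 — checking thresholds:
  Eli: 1 of 2 neighbours < 2, holds.
  Jo: 2 of 4 neighbours ≥ 2, becomes infected.
  Omar: 1 of 3 neighbours < 3, holds.
Round 4 — checking thresholds:
  Eli: 1 of 2 neighbours < 2, holds.
  Ivy: 1 of 1 neighbours ≥ 1, becomes infected.
  Omar: 2 of 3 neighbours < 3, holds.
Round 5 — no new infections; cascade stops.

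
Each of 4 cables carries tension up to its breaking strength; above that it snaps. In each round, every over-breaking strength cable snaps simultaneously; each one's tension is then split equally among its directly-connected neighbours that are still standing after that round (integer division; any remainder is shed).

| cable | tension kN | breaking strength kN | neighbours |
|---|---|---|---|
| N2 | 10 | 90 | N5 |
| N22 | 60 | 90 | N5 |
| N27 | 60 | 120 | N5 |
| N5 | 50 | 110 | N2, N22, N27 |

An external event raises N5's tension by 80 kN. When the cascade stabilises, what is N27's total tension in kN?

Round 1 — N5 at 130 > 110. N5 snaps.
  N5 sheds 130 kN to N2, N22, N27: 43 each (1 lost).
    N2: 10+43 = 53 ≤ 90
    N22: 60+43 = 103 > 90
    N27: 60+43 = 103 ≤ 120
Round 2 — N22 snaps.
  N22 sheds 103 kN: no online neighbours, lost.
No further breaks.

103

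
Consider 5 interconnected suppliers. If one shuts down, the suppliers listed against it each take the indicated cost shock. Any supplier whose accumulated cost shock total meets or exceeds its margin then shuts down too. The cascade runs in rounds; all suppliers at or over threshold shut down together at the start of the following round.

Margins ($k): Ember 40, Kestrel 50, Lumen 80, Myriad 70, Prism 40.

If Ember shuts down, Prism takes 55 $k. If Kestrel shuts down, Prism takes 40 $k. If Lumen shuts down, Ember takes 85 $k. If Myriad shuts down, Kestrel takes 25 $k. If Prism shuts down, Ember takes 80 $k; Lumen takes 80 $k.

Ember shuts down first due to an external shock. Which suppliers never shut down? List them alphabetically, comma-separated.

Round 1 — Ember shuts down (initial).
  Prism: +55 → 55 ≥ 40
Round 2 — Prism shuts down.
  Lumen: +80 → 80 ≥ 80
Round 3 — Lumen shuts down.
No further shutdowns.

Kestrel, Myriad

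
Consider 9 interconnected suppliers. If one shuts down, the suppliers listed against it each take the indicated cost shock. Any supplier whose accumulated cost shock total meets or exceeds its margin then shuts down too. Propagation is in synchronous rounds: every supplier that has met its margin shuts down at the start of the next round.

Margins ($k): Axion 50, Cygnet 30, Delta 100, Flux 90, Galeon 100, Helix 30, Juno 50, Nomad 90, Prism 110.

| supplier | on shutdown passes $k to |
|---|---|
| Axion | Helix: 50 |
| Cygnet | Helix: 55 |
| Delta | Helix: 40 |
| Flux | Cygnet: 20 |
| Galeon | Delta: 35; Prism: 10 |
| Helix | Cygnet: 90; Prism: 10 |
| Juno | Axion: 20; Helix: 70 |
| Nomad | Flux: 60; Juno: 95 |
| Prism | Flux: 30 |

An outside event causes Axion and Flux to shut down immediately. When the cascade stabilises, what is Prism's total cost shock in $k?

Round 1 — Axion, Flux shut down (initial).
  Cygnet: +20 → 20 < 30
  Helix: +50 → 50 ≥ 30
Round 2 — Helix shuts down.
  Cygnet: +90 → 110 ≥ 30
  Prism: +10 → 10 < 110
Round 3 — Cygnet shuts down.
No further shutdowns.

10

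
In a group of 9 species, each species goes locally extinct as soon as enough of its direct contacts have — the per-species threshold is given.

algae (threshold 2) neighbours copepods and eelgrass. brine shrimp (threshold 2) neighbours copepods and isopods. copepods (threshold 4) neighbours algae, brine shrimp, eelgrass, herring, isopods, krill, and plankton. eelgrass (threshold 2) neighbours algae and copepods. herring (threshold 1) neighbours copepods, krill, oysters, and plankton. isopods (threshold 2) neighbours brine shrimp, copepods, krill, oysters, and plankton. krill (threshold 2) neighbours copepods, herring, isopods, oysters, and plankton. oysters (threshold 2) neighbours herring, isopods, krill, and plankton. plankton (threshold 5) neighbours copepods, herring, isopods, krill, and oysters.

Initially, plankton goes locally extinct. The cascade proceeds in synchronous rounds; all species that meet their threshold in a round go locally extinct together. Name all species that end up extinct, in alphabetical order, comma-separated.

brine shrimp, copepods, herring, isopods, krill, oysters, plankton

Round 1 — plankton goes locally extinct (initial).
Round 2 — checking thresholds:
  copepods: 1 of 7 neighbours < 4, not yet.
  herring: 1 of 4 neighbours ≥ 1, goes locally extinct.
  isopods: 1 of 5 neighbours < 2, not yet.
  krill: 1 of 5 neighbours < 2, not yet.
  oysters: 1 of 4 neighbours < 2, not yet.
Round 3 — checking thresholds:
  copepods: 2 of 7 neighbours < 4, not yet.
  isopods: 1 of 5 neighbours < 2, not yet.
  krill: 2 of 5 neighbours ≥ 2, goes locally extinct.
  oysters: 2 of 4 neighbours ≥ 2, goes locally extinct.
Round 4 — checking thresholds:
  copepods: 3 of 7 neighbours < 4, not yet.
  isopods: 3 of 5 neighbours ≥ 2, goes locally extinct.
Round 5 — checking thresholds:
  brine shrimp: 1 of 2 neighbours < 2, not yet.
  copepods: 4 of 7 neighbours ≥ 4, goes locally extinct.
Round 6 — checking thresholds:
  algae: 1 of 2 neighbours < 2, not yet.
  brine shrimp: 2 of 2 neighbours ≥ 2, goes locally extinct.
  eelgrass: 1 of 2 neighbours < 2, not yet.
Round 7 — no new extinctions; cascade stops.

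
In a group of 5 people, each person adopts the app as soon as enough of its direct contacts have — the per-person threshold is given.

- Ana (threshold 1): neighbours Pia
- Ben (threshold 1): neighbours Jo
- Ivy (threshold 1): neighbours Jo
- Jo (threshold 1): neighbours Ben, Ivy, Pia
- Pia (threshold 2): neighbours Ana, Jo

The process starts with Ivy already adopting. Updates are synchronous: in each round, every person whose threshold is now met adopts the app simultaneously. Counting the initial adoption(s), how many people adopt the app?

Round 1 — Ivy adopts the app (initial).
Round 2 — checking thresholds:
  Jo: 1 of 3 neighbours ≥ 1, adopts the app.
Round 3 — checking thresholds:
  Ben: 1 of 1 neighbours ≥ 1, adopts the app.
  Pia: 1 of 2 neighbours < 2, holds.
Round 4 — no new adoptions; cascade stops.

3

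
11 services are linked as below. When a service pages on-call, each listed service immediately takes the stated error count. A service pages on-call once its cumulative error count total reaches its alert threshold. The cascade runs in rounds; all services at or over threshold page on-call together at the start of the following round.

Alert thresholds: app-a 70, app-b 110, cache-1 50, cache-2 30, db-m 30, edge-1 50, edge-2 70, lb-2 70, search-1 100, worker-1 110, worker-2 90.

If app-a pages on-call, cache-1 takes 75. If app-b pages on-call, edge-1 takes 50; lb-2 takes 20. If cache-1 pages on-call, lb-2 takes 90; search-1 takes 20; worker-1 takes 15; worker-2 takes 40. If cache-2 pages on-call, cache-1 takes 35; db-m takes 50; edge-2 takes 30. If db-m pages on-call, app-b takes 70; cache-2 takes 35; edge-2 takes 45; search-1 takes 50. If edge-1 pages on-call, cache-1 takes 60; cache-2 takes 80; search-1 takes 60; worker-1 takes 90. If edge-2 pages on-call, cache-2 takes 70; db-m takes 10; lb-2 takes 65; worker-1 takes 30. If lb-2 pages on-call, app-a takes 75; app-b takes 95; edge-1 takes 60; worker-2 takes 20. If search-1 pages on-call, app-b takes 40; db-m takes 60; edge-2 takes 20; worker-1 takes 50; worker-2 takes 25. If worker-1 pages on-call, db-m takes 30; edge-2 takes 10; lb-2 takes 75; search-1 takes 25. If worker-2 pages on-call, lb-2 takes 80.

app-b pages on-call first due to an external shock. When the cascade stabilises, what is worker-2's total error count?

85

Round 1 — app-b pages on-call (initial).
  edge-1: +50 → 50 ≥ 50
  lb-2: +20 → 20 < 70
Round 2 — edge-1 pages on-call.
  cache-1: +60 → 60 ≥ 50
  cache-2: +80 → 80 ≥ 30
  search-1: +60 → 60 < 100
  worker-1: +90 → 90 < 110
Round 3 — cache-1, cache-2 page on-call.
  db-m: +50 → 50 ≥ 30
  edge-2: +30 → 30 < 70
  lb-2: +90 → 110 ≥ 70
  search-1: +20 → 80 < 100
  worker-1: +15 → 105 < 110
  worker-2: +40 → 40 < 90
Round 4 — db-m, lb-2 page on-call.
  app-a: +75 → 75 ≥ 70
  edge-2: +45 → 75 ≥ 70
  search-1: +50 → 130 ≥ 100
  worker-2: +20 → 60 < 90
Round 5 — app-a, edge-2, search-1 page on-call.
  worker-1: +30+50 → 185 ≥ 110
  worker-2: +25 → 85 < 90
Round 6 — worker-1 pages on-call.
No further pages.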